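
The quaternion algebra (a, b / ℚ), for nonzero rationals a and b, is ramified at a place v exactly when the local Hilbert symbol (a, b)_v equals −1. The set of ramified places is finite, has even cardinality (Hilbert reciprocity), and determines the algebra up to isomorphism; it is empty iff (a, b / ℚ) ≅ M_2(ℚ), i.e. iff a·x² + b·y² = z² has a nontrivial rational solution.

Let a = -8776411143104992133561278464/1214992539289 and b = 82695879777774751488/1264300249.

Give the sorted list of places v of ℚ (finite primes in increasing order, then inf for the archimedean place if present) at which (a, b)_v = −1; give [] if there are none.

(a, b) ≡ (-646, 143) mod (ℚ^×)²; places V = {2, 3, 7, 11, 13, 17, 19, 23, 31, 37, ∞}.
(a,b)_2: α=13, β=8; u≡5, v≡7 (mod 8); ε(u)ε(v)=0·1, αω(v)=13·0, βω(u)=8·1; sum ≡ 0  ⇒  +1.
(a,b)_31: α=-6, u≡7; β=-4, v≡28 (mod 31); (7|31)=+1, (28|31)=+1; sign (−1)^0·+1^-4·+1^-6 = +1.
(a,b)_23: α=2, u≡17; β=0, v≡22 (mod 23); (17|23)=-1, (22|23)=-1; sign (−1)^0·-1^0·-1^2 = +1.
(a,b)_7: α=8, u≡3; β=6, v≡3 (mod 7); (3|7)=-1, (3|7)=-1; sign (−1)^0·-1^6·-1^8 = +1.
(a,b)_3: α=2, u≡2; β=2, v≡2 (mod 3); (2|3)=-1, (2|3)=-1; sign (−1)^0·-1^2·-1^2 = +1.
(a,b)_11: α=4, u≡5; β=3, v≡10 (mod 11); (5|11)=+1, (10|11)=-1; sign (−1)^0·+1^3·-1^4 = +1.
(a,b)_∞: sgn(-646)=−, sgn(143)=+, so +1.
(a,b)_19: α=1, u≡1; β=2, v≡18 (mod 19); (1|19)=+1, (18|19)=-1; sign (−1)^0·+1^2·-1^1 = -1.
(a,b)_17: α=3, u≡16; β=2, v≡7 (mod 17); (16|17)=+1, (7|17)=-1; sign (−1)^0·+1^2·-1^3 = -1.
(a,b)_13: α=4, u≡10; β=3, v≡11 (mod 13); (10|13)=+1, (11|13)=-1; sign (−1)^0·+1^3·-1^4 = +1.
(a,b)_37: α=-2, u≡22; β=-2, v≡6 (mod 37); (22|37)=-1, (6|37)=-1; sign (−1)^0·-1^-2·-1^-2 = +1.
(-646, 143 / ℚ) ramifies at {17, 19}: a division algebra.

[17, 19]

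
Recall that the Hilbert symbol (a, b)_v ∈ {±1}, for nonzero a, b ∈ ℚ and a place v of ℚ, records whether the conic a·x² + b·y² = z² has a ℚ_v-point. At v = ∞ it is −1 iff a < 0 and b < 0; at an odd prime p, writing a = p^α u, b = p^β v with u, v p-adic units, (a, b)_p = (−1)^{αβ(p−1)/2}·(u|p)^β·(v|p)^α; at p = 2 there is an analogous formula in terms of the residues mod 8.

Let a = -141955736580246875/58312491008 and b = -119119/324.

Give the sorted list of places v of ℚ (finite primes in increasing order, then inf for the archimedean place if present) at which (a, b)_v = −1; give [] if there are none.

[17, inf]

Mod squares: a ≡ -24310, b ≡ -2431. Check v ∈ {∞, 2, 3, 5, 7, 11, 13, 17, 23, 29, 43}.
v=7: a=7^0·(≡4), b=7^2·(≡6) mod 7; (4|7)=+1, (6|7)=-1; (−1)^{0·2·3}·(+1)^2·(-1)^0 = +1.
v=43: a=43^2·(≡30), b=43^0·(≡37) mod 43; (30|43)=-1, (37|43)=-1; (−1)^{2·0·21}·(-1)^0·(-1)^2 = +1.
v=2: v_2(a)=-17, v_2(b)=-2; units ≡ 5, 1 (mod 8); ε·ε+αω+βω = 0·0+-17·0+-2·1 ≡ 0  ⇒  (a,b)_2 = +1.
v=11: a=11^3·(≡1), b=11^1·(≡10) mod 11; (1|11)=+1, (10|11)=-1; (−1)^{3·1·5}·(+1)^1·(-1)^3 = +1.
v=3: a=3^0·(≡2), b=3^-4·(≡2) mod 3; (2|3)=-1, (2|3)=-1; (−1)^{0·-4·1}·(-1)^-4·(-1)^0 = +1.
v=5: a=5^5·(≡2), b=5^0·(≡4) mod 5; (2|5)=-1, (4|5)=+1; (−1)^{5·0·2}·(-1)^0·(+1)^5 = +1.
v=17: a=17^5·(≡16), b=17^1·(≡14) mod 17; (16|17)=+1, (14|17)=-1; (−1)^{5·1·8}·(+1)^1·(-1)^5 = -1.
v=13: a=13^1·(≡6), b=13^1·(≡11) mod 13; (6|13)=-1, (11|13)=-1; (−1)^{1·1·6}·(-1)^1·(-1)^1 = +1.
v=∞: -24310 < 0 and -2431 < 0  ⇒  (a,b)_∞ = -1.
v=29: a=29^-2·(≡18), b=29^0·(≡20) mod 29; (18|29)=-1, (20|29)=+1; (−1)^{-2·0·14}·(-1)^0·(+1)^-2 = +1.
v=23: a=23^-2·(≡9), b=23^0·(≡22) mod 23; (9|23)=+1, (22|23)=-1; (−1)^{-2·0·11}·(+1)^0·(-1)^-2 = +1.
(-24310, -2431 / ℚ) ramifies at {17, ∞}: a division algebra.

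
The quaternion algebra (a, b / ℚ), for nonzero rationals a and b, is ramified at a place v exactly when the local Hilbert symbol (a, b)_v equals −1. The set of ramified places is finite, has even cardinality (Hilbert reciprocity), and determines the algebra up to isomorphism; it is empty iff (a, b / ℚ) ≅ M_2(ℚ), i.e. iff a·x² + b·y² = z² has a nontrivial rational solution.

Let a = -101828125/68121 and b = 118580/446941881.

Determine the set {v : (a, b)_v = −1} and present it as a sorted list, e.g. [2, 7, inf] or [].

Mod squares: a ≡ -133, b ≡ 5. Check v ∈ {∞, 2, 3, 5, 7, 11, 19, 29}.
v=2: v_2(a)=0, v_2(b)=2; units ≡ 3, 5 (mod 8); ε·ε+αω+βω = 1·0+0·1+2·1 ≡ 0  ⇒  (a,b)_2 = +1.
v=11: a=11^0·(≡7), b=11^2·(≡1) mod 11; (7|11)=-1, (1|11)=+1; (−1)^{0·2·5}·(-1)^2·(+1)^0 = +1.
v=3: a=3^-4·(≡2), b=3^-12·(≡2) mod 3; (2|3)=-1, (2|3)=-1; (−1)^{-4·-12·1}·(-1)^-12·(-1)^-4 = +1.
v=7: a=7^3·(≡4), b=7^2·(≡5) mod 7; (4|7)=+1, (5|7)=-1; (−1)^{3·2·3}·(+1)^2·(-1)^3 = -1.
v=∞: -133 < 0 and 5 > 0  ⇒  (a,b)_∞ = +1.
v=5: a=5^6·(≡3), b=5^1·(≡1) mod 5; (3|5)=-1, (1|5)=+1; (−1)^{6·1·2}·(-1)^1·(+1)^6 = -1.
v=29: a=29^-2·(≡8), b=29^-2·(≡9) mod 29; (8|29)=-1, (9|29)=+1; (−1)^{-2·-2·14}·(-1)^-2·(+1)^-2 = +1.
v=19: a=19^1·(≡2), b=19^0·(≡9) mod 19; (2|19)=-1, (9|19)=+1; (−1)^{1·0·9}·(-1)^0·(+1)^1 = +1.
|Ram(-133, 5)| = 2, even; anisotropic at {5, 7}.

[5, 7]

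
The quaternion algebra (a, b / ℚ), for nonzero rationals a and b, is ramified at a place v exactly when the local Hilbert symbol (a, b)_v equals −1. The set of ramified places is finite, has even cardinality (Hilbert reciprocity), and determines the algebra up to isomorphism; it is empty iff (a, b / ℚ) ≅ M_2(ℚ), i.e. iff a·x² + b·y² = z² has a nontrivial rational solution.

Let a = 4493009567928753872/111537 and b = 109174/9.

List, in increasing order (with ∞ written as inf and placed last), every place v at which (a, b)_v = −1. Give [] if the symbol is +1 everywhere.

[2, 17, 19, 37]

(a, b) ≡ (101269, 646) mod (ℚ^×)²; places V = {2, 3, 7, 11, 13, 17, 19, 23, 37, ∞}.
(a,b)_37: α=1, u≡26; β=0, v≡15 (mod 37); (26|37)=+1, (15|37)=-1; sign (−1)^0·+1^0·-1^1 = -1.
(a,b)_∞: sgn(101269)=+, sgn(646)=+, so +1.
(a,b)_3: α=-8, u≡1; β=-2, v≡1 (mod 3); (1|3)=+1, (1|3)=+1; sign (−1)^0·+1^-2·+1^-8 = +1.
(a,b)_13: α=2, u≡3; β=2, v≡1 (mod 13); (3|13)=+1, (1|13)=+1; sign (−1)^0·+1^2·+1^2 = +1.
(a,b)_11: α=2, u≡5; β=0, v≡6 (mod 11); (5|11)=+1, (6|11)=-1; sign (−1)^0·+1^0·-1^2 = +1.
(a,b)_7: α=3, u≡5; β=0, v≡1 (mod 7); (5|7)=-1, (1|7)=+1; sign (−1)^0·-1^0·+1^3 = +1.
(a,b)_17: α=-1, u≡7; β=1, v≡9 (mod 17); (7|17)=-1, (9|17)=+1; sign (−1)^0·-1^1·+1^-1 = -1.
(a,b)_19: α=6, u≡14; β=1, v≡3 (mod 19); (14|19)=-1, (3|19)=-1; sign (−1)^0·-1^1·-1^6 = -1.
(a,b)_2: α=4, β=1; u≡5, v≡3 (mod 8); ε(u)ε(v)=0·1, αω(v)=4·1, βω(u)=1·1; sum ≡ 1  ⇒  -1.
(a,b)_23: α=1, u≡14; β=0, v≡12 (mod 23); (14|23)=-1, (12|23)=+1; sign (−1)^0·-1^0·+1^1 = +1.
(101269, 646 / ℚ) ramifies at {2, 17, 19, 37}: a division algebra.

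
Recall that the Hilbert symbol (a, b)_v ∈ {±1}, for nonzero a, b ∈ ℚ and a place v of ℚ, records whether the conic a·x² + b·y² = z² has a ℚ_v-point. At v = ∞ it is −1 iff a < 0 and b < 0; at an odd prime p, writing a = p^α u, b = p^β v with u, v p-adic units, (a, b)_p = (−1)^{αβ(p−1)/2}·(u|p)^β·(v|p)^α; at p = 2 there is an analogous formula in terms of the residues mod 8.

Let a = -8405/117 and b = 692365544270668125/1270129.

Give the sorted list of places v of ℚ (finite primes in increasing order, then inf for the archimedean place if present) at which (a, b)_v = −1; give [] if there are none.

(a, b) ≡ (-65, 20827781) mod (ℚ^×)²; places V = {2, 3, 5, 7, 11, 13, 17, 19, 23, 37, 41, 43, 53, ∞}.
(a,b)_19: α=0, u≡4; β=1, v≡3 (mod 19); (4|19)=+1, (3|19)=-1; sign (−1)^0·+1^1·-1^0 = +1.
(a,b)_41: α=2, u≡35; β=0, v≡22 (mod 41); (35|41)=-1, (22|41)=-1; sign (−1)^0·-1^0·-1^2 = +1.
(a,b)_3: α=-2, u≡1; β=2, v≡2 (mod 3); (1|3)=+1, (2|3)=-1; sign (−1)^0·+1^2·-1^-2 = +1.
(a,b)_43: α=0, u≡16; β=1, v≡11 (mod 43); (16|43)=+1, (11|43)=+1; sign (−1)^0·+1^1·+1^0 = +1.
(a,b)_5: α=1, u≡2; β=4, v≡1 (mod 5); (2|5)=-1, (1|5)=+1; sign (−1)^0·-1^4·+1^1 = +1.
(a,b)_∞: sgn(-65)=−, sgn(20827781)=+, so +1.
(a,b)_17: α=0, u≡12; β=2, v≡5 (mod 17); (12|17)=-1, (5|17)=-1; sign (−1)^0·-1^2·-1^0 = +1.
(a,b)_37: α=0, u≡36; β=1, v≡23 (mod 37); (36|37)=+1, (23|37)=-1; sign (−1)^0·+1^1·-1^0 = +1.
(a,b)_2: α=0, β=0; u≡7, v≡5 (mod 8); ε(u)ε(v)=1·0, αω(v)=0·1, βω(u)=0·0; sum ≡ 0  ⇒  +1.
(a,b)_53: α=0, u≡2; β=1, v≡48 (mod 53); (2|53)=-1, (48|53)=-1; sign (−1)^0·-1^1·-1^0 = -1.
(a,b)_11: α=0, u≡3; β=2, v≡2 (mod 11); (3|11)=+1, (2|11)=-1; sign (−1)^0·+1^2·-1^0 = +1.
(a,b)_23: α=0, u≡18; β=-2, v≡8 (mod 23); (18|23)=+1, (8|23)=+1; sign (−1)^0·+1^-2·+1^0 = +1.
(a,b)_7: α=0, u≡6; β=-4, v≡1 (mod 7); (6|7)=-1, (1|7)=+1; sign (−1)^0·-1^-4·+1^0 = +1.
(a,b)_13: α=-1, u≡5; β=3, v≡1 (mod 13); (5|13)=-1, (1|13)=+1; sign (−1)^0·-1^3·+1^-1 = -1.
(-65, 20827781 / ℚ) ramifies at {13, 53}: a division algebra.

[13, 53]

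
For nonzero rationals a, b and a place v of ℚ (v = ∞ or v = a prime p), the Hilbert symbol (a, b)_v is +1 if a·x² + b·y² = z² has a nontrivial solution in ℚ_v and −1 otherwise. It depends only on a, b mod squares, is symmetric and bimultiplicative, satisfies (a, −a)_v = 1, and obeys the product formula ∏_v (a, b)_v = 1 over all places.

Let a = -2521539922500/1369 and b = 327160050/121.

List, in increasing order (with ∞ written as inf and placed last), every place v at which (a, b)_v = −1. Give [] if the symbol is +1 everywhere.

(a, b) ≡ (-17081, 24738) mod (ℚ^×)²; places V = {2, 3, 5, 7, 11, 19, 23, 29, 31, 37, ∞}.
(a,b)_7: α=0, u≡6; β=1, v≡6 (mod 7); (6|7)=-1, (6|7)=-1; sign (−1)^0·-1^1·-1^0 = -1.
(a,b)_11: α=0, u≡10; β=-2, v≡8 (mod 11); (10|11)=-1, (8|11)=-1; sign (−1)^0·-1^-2·-1^0 = +1.
(a,b)_31: α=1, u≡18; β=1, v≡30 (mod 31); (18|31)=+1, (30|31)=-1; sign (−1)^1·+1^1·-1^1 = +1.
(a,b)_29: α=1, u≡13; β=0, v≡6 (mod 29); (13|29)=+1, (6|29)=+1; sign (−1)^0·+1^0·+1^1 = +1.
(a,b)_23: α=0, u≡1; β=2, v≡12 (mod 23); (1|23)=+1, (12|23)=+1; sign (−1)^0·+1^2·+1^0 = +1.
(a,b)_19: α=1, u≡8; β=1, v≡15 (mod 19); (8|19)=-1, (15|19)=-1; sign (−1)^1·-1^1·-1^1 = -1.
(a,b)_3: α=10, u≡1; β=1, v≡2 (mod 3); (1|3)=+1, (2|3)=-1; sign (−1)^0·+1^1·-1^10 = +1.
(a,b)_∞: sgn(-17081)=−, sgn(24738)=+, so +1.
(a,b)_5: α=4, u≡1; β=2, v≡2 (mod 5); (1|5)=+1, (2|5)=-1; sign (−1)^0·+1^2·-1^4 = +1.
(a,b)_2: α=2, β=1; u≡7, v≡1 (mod 8); ε(u)ε(v)=1·0, αω(v)=2·0, βω(u)=1·0; sum ≡ 0  ⇒  +1.
(a,b)_37: α=-2, u≡32; β=0, v≡13 (mod 37); (32|37)=-1, (13|37)=-1; sign (−1)^0·-1^0·-1^-2 = +1.
|Ram(-17081, 24738)| = 2, even; anisotropic at {7, 19}.

[7, 19]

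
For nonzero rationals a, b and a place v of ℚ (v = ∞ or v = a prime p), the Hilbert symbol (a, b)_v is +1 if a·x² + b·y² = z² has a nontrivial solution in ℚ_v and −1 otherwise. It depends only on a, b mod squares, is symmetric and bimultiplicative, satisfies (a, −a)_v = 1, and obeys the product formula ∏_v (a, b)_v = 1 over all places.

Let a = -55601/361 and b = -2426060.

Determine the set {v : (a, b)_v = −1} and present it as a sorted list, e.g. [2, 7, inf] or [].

Mod squares: a ≡ -329, b ≡ -606515. Check v ∈ {∞, 2, 5, 7, 13, 19, 31, 43, 47}.
v=2: v_2(a)=0, v_2(b)=2; units ≡ 7, 5 (mod 8); ε·ε+αω+βω = 1·0+0·1+2·0 ≡ 0  ⇒  (a,b)_2 = +1.
v=31: a=31^0·(≡27), b=31^1·(≡15) mod 31; (27|31)=-1, (15|31)=-1; (−1)^{0·1·15}·(-1)^1·(-1)^0 = -1.
v=43: a=43^0·(≡10), b=43^1·(≡39) mod 43; (10|43)=+1, (39|43)=-1; (−1)^{0·1·21}·(+1)^1·(-1)^0 = +1.
v=∞: -329 < 0 and -606515 < 0  ⇒  (a,b)_∞ = -1.
v=47: a=47^1·(≡35), b=47^0·(≡33) mod 47; (35|47)=-1, (33|47)=-1; (−1)^{1·0·23}·(-1)^0·(-1)^1 = -1.
v=19: a=19^-2·(≡12), b=19^0·(≡12) mod 19; (12|19)=-1, (12|19)=-1; (−1)^{-2·0·9}·(-1)^0·(-1)^-2 = +1.
v=13: a=13^2·(≡10), b=13^1·(≡8) mod 13; (10|13)=+1, (8|13)=-1; (−1)^{2·1·6}·(+1)^1·(-1)^2 = +1.
v=7: a=7^1·(≡4), b=7^1·(≡4) mod 7; (4|7)=+1, (4|7)=+1; (−1)^{1·1·3}·(+1)^1·(+1)^1 = -1.
v=5: a=5^0·(≡4), b=5^1·(≡3) mod 5; (4|5)=+1, (3|5)=-1; (−1)^{0·1·2}·(+1)^1·(-1)^0 = +1.
(-329, -606515 / ℚ) ramifies at {7, 31, 47, ∞}: a division algebra.

[7, 31, 47, inf]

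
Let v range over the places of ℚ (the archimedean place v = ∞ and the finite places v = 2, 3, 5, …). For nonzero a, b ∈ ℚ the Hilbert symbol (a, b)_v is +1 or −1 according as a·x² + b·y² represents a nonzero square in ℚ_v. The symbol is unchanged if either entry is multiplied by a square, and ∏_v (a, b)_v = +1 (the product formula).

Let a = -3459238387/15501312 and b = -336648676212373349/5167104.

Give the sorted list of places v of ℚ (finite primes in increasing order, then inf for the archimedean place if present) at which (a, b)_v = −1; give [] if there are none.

[2, 11, 23, inf]

Mod squares: a ≡ -374, b ≡ -25806. Check v ∈ {∞, 2, 3, 11, 17, 23, 29}.
v=23: a=23^2·(≡21), b=23^3·(≡21) mod 23; (21|23)=-1, (21|23)=-1; (−1)^{2·3·11}·(-1)^3·(-1)^2 = -1.
v=17: a=17^3·(≡5), b=17^5·(≡3) mod 17; (5|17)=-1, (3|17)=-1; (−1)^{3·5·8}·(-1)^5·(-1)^3 = +1.
v=11: a=11^3·(≡2), b=11^7·(≡7) mod 11; (2|11)=-1, (7|11)=-1; (−1)^{3·7·5}·(-1)^7·(-1)^3 = -1.
v=3: a=3^-2·(≡1), b=3^-1·(≡2) mod 3; (1|3)=+1, (2|3)=-1; (−1)^{-2·-1·1}·(+1)^-1·(-1)^-2 = +1.
v=∞: -374 < 0 and -25806 < 0  ⇒  (a,b)_∞ = -1.
v=29: a=29^-2·(≡8), b=29^-2·(≡4) mod 29; (8|29)=-1, (4|29)=+1; (−1)^{-2·-2·14}·(-1)^-2·(+1)^-2 = +1.
v=2: v_2(a)=-11, v_2(b)=-11; units ≡ 5, 1 (mod 8); ε·ε+αω+βω = 0·0+-11·0+-11·1 ≡ 1  ⇒  (a,b)_2 = -1.
(-374, -25806 / ℚ) ramifies at {2, 11, 23, ∞}: a division algebra.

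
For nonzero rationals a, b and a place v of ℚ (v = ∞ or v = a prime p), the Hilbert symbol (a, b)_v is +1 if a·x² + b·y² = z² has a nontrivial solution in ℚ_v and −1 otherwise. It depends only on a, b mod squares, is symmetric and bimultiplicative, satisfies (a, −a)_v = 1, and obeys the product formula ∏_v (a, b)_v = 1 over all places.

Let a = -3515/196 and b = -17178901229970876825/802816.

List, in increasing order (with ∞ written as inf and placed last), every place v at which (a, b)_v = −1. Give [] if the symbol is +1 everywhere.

[5, 13, 37, inf]

(a, b) ≡ (-3515, -392977) mod (ℚ^×)²; places V = {2, 3, 5, 7, 11, 13, 19, 37, 43, ∞}.
(a,b)_43: α=0, u≡13; β=1, v≡27 (mod 43); (13|43)=+1, (27|43)=-1; sign (−1)^0·+1^1·-1^0 = +1.
(a,b)_19: α=1, u≡4; β=5, v≡3 (mod 19); (4|19)=+1, (3|19)=-1; sign (−1)^1·+1^5·-1^1 = +1.
(a,b)_3: α=0, u≡1; β=4, v≡2 (mod 3); (1|3)=+1, (2|3)=-1; sign (−1)^0·+1^4·-1^0 = +1.
(a,b)_∞: sgn(-3515)=−, sgn(-392977)=−, so -1.
(a,b)_5: α=1, u≡2; β=2, v≡2 (mod 5); (2|5)=-1, (2|5)=-1; sign (−1)^0·-1^2·-1^1 = -1.
(a,b)_37: α=1, u≡25; β=3, v≡8 (mod 37); (25|37)=+1, (8|37)=-1; sign (−1)^0·+1^3·-1^1 = -1.
(a,b)_11: α=0, u≡3; β=2, v≡5 (mod 11); (3|11)=+1, (5|11)=+1; sign (−1)^0·+1^2·+1^0 = +1.
(a,b)_13: α=0, u≡8; β=1, v≡12 (mod 13); (8|13)=-1, (12|13)=+1; sign (−1)^0·-1^1·+1^0 = -1.
(a,b)_2: α=-2, β=-14; u≡5, v≡7 (mod 8); ε(u)ε(v)=0·1, αω(v)=-2·0, βω(u)=-14·1; sum ≡ 0  ⇒  +1.
(a,b)_7: α=-2, u≡5; β=-2, v≡3 (mod 7); (5|7)=-1, (3|7)=-1; sign (−1)^0·-1^-2·-1^-2 = +1.
|Ram(-3515, -392977)| = 4, even; anisotropic at {5, 13, 37, ∞}.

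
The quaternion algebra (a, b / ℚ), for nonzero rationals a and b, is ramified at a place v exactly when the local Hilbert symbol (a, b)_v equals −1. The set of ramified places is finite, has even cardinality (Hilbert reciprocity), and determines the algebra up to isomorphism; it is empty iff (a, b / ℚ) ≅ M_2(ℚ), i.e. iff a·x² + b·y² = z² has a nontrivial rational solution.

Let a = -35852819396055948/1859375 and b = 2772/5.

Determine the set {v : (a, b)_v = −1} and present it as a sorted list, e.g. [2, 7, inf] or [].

(a, b) ≡ (-357, 385) mod (ℚ^×)²; places V = {2, 3, 5, 7, 11, 13, 17, ∞}.
(a,b)_13: α=4, u≡8; β=0, v≡11 (mod 13); (8|13)=-1, (11|13)=-1; sign (−1)^0·-1^0·-1^4 = +1.
(a,b)_17: α=-1, u≡1; β=0, v≡7 (mod 17); (1|17)=+1, (7|17)=-1; sign (−1)^0·+1^0·-1^-1 = -1.
(a,b)_∞: sgn(-357)=−, sgn(385)=+, so +1.
(a,b)_5: α=-6, u≡3; β=-1, v≡2 (mod 5); (3|5)=-1, (2|5)=-1; sign (−1)^0·-1^-1·-1^-6 = -1.
(a,b)_11: α=6, u≡6; β=1, v≡2 (mod 11); (6|11)=-1, (2|11)=-1; sign (−1)^0·-1^1·-1^6 = -1.
(a,b)_7: α=-1, u≡5; β=1, v≡5 (mod 7); (5|7)=-1, (5|7)=-1; sign (−1)^1·-1^1·-1^-1 = -1.
(a,b)_3: α=11, u≡1; β=2, v≡1 (mod 3); (1|3)=+1, (1|3)=+1; sign (−1)^0·+1^2·+1^11 = +1.
(a,b)_2: α=2, β=2; u≡3, v≡1 (mod 8); ε(u)ε(v)=1·0, αω(v)=2·0, βω(u)=2·1; sum ≡ 0  ⇒  +1.
|Ram(-357, 385)| = 4, even; anisotropic at {5, 7, 11, 17}.

[5, 7, 11, 17]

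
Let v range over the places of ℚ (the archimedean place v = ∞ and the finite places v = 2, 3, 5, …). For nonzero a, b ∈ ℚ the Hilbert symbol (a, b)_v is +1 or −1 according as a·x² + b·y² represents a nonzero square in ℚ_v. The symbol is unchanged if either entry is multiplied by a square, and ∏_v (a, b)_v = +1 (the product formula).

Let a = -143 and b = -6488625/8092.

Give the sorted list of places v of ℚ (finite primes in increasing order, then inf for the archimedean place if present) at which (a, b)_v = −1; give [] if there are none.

(a, b) ≡ (-143, -15015) mod (ℚ^×)²; places V = {2, 3, 5, 7, 11, 13, 17, ∞}.
(a,b)_13: α=1, u≡2; β=1, v≡6 (mod 13); (2|13)=-1, (6|13)=-1; sign (−1)^0·-1^1·-1^1 = +1.
(a,b)_∞: sgn(-143)=−, sgn(-15015)=−, so -1.
(a,b)_7: α=0, u≡4; β=-1, v≡4 (mod 7); (4|7)=+1, (4|7)=+1; sign (−1)^0·+1^-1·+1^0 = +1.
(a,b)_11: α=1, u≡9; β=3, v≡6 (mod 11); (9|11)=+1, (6|11)=-1; sign (−1)^1·+1^3·-1^1 = +1.
(a,b)_17: α=0, u≡10; β=-2, v≡8 (mod 17); (10|17)=-1, (8|17)=+1; sign (−1)^0·-1^-2·+1^0 = +1.
(a,b)_5: α=0, u≡2; β=3, v≡3 (mod 5); (2|5)=-1, (3|5)=-1; sign (−1)^0·-1^3·-1^0 = -1.
(a,b)_2: α=0, β=-2; u≡1, v≡1 (mod 8); ε(u)ε(v)=0·0, αω(v)=0·0, βω(u)=-2·0; sum ≡ 0  ⇒  +1.
(a,b)_3: α=0, u≡1; β=1, v≡2 (mod 3); (1|3)=+1, (2|3)=-1; sign (−1)^0·+1^1·-1^0 = +1.
|Ram(-143, -15015)| = 2, even; anisotropic at {5, ∞}.

[5, inf]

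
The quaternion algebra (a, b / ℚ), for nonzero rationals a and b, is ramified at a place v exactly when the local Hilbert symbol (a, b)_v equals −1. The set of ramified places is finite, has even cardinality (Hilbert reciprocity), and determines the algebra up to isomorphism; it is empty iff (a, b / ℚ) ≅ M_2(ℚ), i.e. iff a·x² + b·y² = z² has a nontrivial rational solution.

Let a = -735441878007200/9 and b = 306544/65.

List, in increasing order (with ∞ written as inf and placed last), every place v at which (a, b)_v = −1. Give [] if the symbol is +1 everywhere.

[2, 5, 7, 13]

(a, b) ≡ (-71162, 25415) mod (ℚ^×)²; places V = {2, 3, 5, 7, 13, 17, 23, ∞}.
(a,b)_23: α=3, u≡17; β=1, v≡3 (mod 23); (17|23)=-1, (3|23)=+1; sign (−1)^1·-1^1·+1^3 = +1.
(a,b)_5: α=2, u≡3; β=-1, v≡3 (mod 5); (3|5)=-1, (3|5)=-1; sign (−1)^0·-1^-1·-1^2 = -1.
(a,b)_7: α=1, u≡6; β=2, v≡6 (mod 7); (6|7)=-1, (6|7)=-1; sign (−1)^0·-1^2·-1^1 = -1.
(a,b)_17: α=3, u≡8; β=1, v≡13 (mod 17); (8|17)=+1, (13|17)=+1; sign (−1)^0·+1^1·+1^3 = +1.
(a,b)_∞: sgn(-71162)=−, sgn(25415)=+, so +1.
(a,b)_2: α=5, β=4; u≡3, v≡7 (mod 8); ε(u)ε(v)=1·1, αω(v)=5·0, βω(u)=4·1; sum ≡ 1  ⇒  -1.
(a,b)_3: α=-2, u≡1; β=0, v≡2 (mod 3); (1|3)=+1, (2|3)=-1; sign (−1)^0·+1^0·-1^-2 = +1.
(a,b)_13: α=3, u≡9; β=-1, v≡6 (mod 13); (9|13)=+1, (6|13)=-1; sign (−1)^0·+1^-1·-1^3 = -1.
(-71162, 25415 / ℚ) ramifies at {2, 5, 7, 13}: a division algebra.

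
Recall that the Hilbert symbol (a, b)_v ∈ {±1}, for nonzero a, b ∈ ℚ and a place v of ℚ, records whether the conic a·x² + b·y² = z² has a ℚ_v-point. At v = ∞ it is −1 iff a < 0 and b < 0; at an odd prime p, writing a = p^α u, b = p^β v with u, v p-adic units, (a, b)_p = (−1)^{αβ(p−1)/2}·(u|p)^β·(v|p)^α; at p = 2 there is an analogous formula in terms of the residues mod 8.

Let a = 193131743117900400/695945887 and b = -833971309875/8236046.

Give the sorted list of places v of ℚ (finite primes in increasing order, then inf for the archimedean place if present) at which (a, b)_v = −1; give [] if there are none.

[5, 17]

(a, b) ≡ (2233, -1483930) mod (ℚ^×)²; places V = {2, 3, 5, 7, 11, 13, 17, 29, 43, 59, ∞}.
(a,b)_2: α=4, β=-1; u≡1, v≡3 (mod 8); ε(u)ε(v)=0·1, αω(v)=4·1, βω(u)=-1·0; sum ≡ 0  ⇒  +1.
(a,b)_59: α=-2, u≡30; β=-2, v≡39 (mod 59); (30|59)=-1, (39|59)=-1; sign (−1)^0·-1^-2·-1^-2 = +1.
(a,b)_3: α=4, u≡1; β=2, v≡2 (mod 3); (1|3)=+1, (2|3)=-1; sign (−1)^0·+1^2·-1^4 = +1.
(a,b)_17: α=4, u≡12; β=3, v≡3 (mod 17); (12|17)=-1, (3|17)=-1; sign (−1)^0·-1^3·-1^4 = -1.
(a,b)_7: α=-1, u≡1; β=-1, v≡6 (mod 7); (1|7)=+1, (6|7)=-1; sign (−1)^1·+1^-1·-1^-1 = +1.
(a,b)_∞: sgn(2233)=+, sgn(-1483930)=−, so +1.
(a,b)_29: α=1, u≡2; β=1, v≡15 (mod 29); (2|29)=-1, (15|29)=-1; sign (−1)^0·-1^1·-1^1 = +1.
(a,b)_5: α=2, u≡3; β=3, v≡1 (mod 5); (3|5)=-1, (1|5)=+1; sign (−1)^0·-1^3·+1^2 = -1.
(a,b)_43: α=2, u≡16; β=1, v≡12 (mod 43); (16|43)=+1, (12|43)=-1; sign (−1)^0·+1^1·-1^2 = +1.
(a,b)_11: α=3, u≡4; β=2, v≡3 (mod 11); (4|11)=+1, (3|11)=+1; sign (−1)^0·+1^2·+1^3 = +1.
(a,b)_13: α=-4, u≡12; β=-2, v≡5 (mod 13); (12|13)=+1, (5|13)=-1; sign (−1)^0·+1^-2·-1^-4 = +1.
(2233, -1483930 / ℚ) ramifies at {5, 17}: a division algebra.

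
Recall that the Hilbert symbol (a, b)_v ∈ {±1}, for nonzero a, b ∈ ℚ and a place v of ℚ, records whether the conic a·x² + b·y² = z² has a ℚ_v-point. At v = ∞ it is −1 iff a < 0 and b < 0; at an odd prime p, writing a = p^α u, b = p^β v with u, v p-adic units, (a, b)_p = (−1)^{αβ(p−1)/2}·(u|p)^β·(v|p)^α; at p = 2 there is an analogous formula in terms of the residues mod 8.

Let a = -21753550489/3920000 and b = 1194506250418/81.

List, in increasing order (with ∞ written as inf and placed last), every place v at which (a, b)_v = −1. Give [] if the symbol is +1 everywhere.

Mod squares: a ≡ -1244162, b ≡ 13361218. Check v ∈ {∞, 2, 3, 5, 7, 11, 13, 17, 19, 23, 37, 43}.
v=17: a=17^3·(≡4), b=17^1·(≡5) mod 17; (4|17)=+1, (5|17)=-1; (−1)^{3·1·8}·(+1)^1·(-1)^3 = -1.
v=3: a=3^0·(≡1), b=3^-4·(≡1) mod 3; (1|3)=+1, (1|3)=+1; (−1)^{0·-4·1}·(+1)^-4·(+1)^0 = +1.
v=11: a=11^2·(≡4), b=11^0·(≡2) mod 11; (4|11)=+1, (2|11)=-1; (−1)^{2·0·5}·(+1)^0·(-1)^2 = +1.
v=43: a=43^1·(≡2), b=43^1·(≡28) mod 43; (2|43)=-1, (28|43)=-1; (−1)^{1·1·21}·(-1)^1·(-1)^1 = -1.
v=5: a=5^-4·(≡3), b=5^0·(≡3) mod 5; (3|5)=-1, (3|5)=-1; (−1)^{-4·0·2}·(-1)^0·(-1)^-4 = +1.
v=7: a=7^-2·(≡2), b=7^0·(≡3) mod 7; (2|7)=+1, (3|7)=-1; (−1)^{-2·0·3}·(+1)^0·(-1)^-2 = +1.
v=∞: -1244162 < 0 and 13361218 > 0  ⇒  (a,b)_∞ = +1.
v=13: a=13^0·(≡3), b=13^3·(≡5) mod 13; (3|13)=+1, (5|13)=-1; (−1)^{0·3·6}·(+1)^3·(-1)^0 = +1.
v=2: v_2(a)=-7, v_2(b)=1; units ≡ 7, 1 (mod 8); ε·ε+αω+βω = 1·0+-7·0+1·0 ≡ 0  ⇒  (a,b)_2 = +1.
v=37: a=37^1·(≡30), b=37^1·(≡24) mod 37; (30|37)=+1, (24|37)=-1; (−1)^{1·1·18}·(+1)^1·(-1)^1 = -1.
v=19: a=19^0·(≡14), b=19^1·(≡8) mod 19; (14|19)=-1, (8|19)=-1; (−1)^{0·1·9}·(-1)^1·(-1)^0 = -1.
v=23: a=23^1·(≡12), b=23^2·(≡8) mod 23; (12|23)=+1, (8|23)=+1; (−1)^{1·2·11}·(+1)^2·(+1)^1 = +1.
(-1244162, 13361218 / ℚ) ramifies at {17, 19, 37, 43}: a division algebra.

[17, 19, 37, 43]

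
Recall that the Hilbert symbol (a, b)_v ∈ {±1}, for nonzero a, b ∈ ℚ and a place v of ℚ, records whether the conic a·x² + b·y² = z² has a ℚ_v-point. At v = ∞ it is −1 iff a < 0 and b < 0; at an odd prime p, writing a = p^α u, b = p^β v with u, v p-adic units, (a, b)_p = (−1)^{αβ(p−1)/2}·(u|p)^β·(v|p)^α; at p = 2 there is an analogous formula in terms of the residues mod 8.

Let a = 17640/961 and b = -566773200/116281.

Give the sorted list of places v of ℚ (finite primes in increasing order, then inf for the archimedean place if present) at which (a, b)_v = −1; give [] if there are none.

[2, 5, 7, 17]

Mod squares: a ≡ 10, b ≡ -357. Check v ∈ {∞, 2, 3, 5, 7, 11, 17, 31}.
v=3: a=3^2·(≡1), b=3^5·(≡1) mod 3; (1|3)=+1, (1|3)=+1; (−1)^{2·5·1}·(+1)^5·(+1)^2 = +1.
v=5: a=5^1·(≡3), b=5^2·(≡2) mod 5; (3|5)=-1, (2|5)=-1; (−1)^{1·2·2}·(-1)^2·(-1)^1 = -1.
v=11: a=11^0·(≡10), b=11^-2·(≡10) mod 11; (10|11)=-1, (10|11)=-1; (−1)^{0·-2·5}·(-1)^-2·(-1)^0 = +1.
v=31: a=31^-2·(≡1), b=31^-2·(≡15) mod 31; (1|31)=+1, (15|31)=-1; (−1)^{-2·-2·15}·(+1)^-2·(-1)^-2 = +1.
v=∞: 10 > 0 and -357 < 0  ⇒  (a,b)_∞ = +1.
v=2: v_2(a)=3, v_2(b)=4; units ≡ 5, 3 (mod 8); ε·ε+αω+βω = 0·1+3·1+4·1 ≡ 1  ⇒  (a,b)_2 = -1.
v=17: a=17^0·(≡5), b=17^1·(≡1) mod 17; (5|17)=-1, (1|17)=+1; (−1)^{0·1·8}·(-1)^1·(+1)^0 = -1.
v=7: a=7^2·(≡5), b=7^3·(≡5) mod 7; (5|7)=-1, (5|7)=-1; (−1)^{2·3·3}·(-1)^3·(-1)^2 = -1.
Ram(10, -357) = {2, 5, 7, 17}; no ℚ_2-point on the conic.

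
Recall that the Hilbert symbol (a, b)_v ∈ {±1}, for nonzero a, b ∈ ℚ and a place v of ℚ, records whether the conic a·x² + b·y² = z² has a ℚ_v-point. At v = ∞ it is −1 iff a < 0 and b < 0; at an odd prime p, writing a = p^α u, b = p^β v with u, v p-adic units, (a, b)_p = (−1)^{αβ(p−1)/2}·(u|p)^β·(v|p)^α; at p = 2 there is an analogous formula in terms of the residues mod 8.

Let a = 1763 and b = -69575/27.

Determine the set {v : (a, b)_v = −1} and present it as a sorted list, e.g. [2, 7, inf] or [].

[2, 3, 23, 41]

(a, b) ≡ (1763, -69) mod (ℚ^×)²; places V = {2, 3, 5, 11, 23, 41, 43, ∞}.
(a,b)_41: α=1, u≡2; β=0, v≡35 (mod 41); (2|41)=+1, (35|41)=-1; sign (−1)^0·+1^0·-1^1 = -1.
(a,b)_43: α=1, u≡41; β=0, v≡35 (mod 43); (41|43)=+1, (35|43)=+1; sign (−1)^0·+1^0·+1^1 = +1.
(a,b)_23: α=0, u≡15; β=1, v≡20 (mod 23); (15|23)=-1, (20|23)=-1; sign (−1)^0·-1^1·-1^0 = -1.
(a,b)_∞: sgn(1763)=+, sgn(-69)=−, so +1.
(a,b)_2: α=0, β=0; u≡3, v≡3 (mod 8); ε(u)ε(v)=1·1, αω(v)=0·1, βω(u)=0·1; sum ≡ 1  ⇒  -1.
(a,b)_5: α=0, u≡3; β=2, v≡1 (mod 5); (3|5)=-1, (1|5)=+1; sign (−1)^0·-1^2·+1^0 = +1.
(a,b)_11: α=0, u≡3; β=2, v≡6 (mod 11); (3|11)=+1, (6|11)=-1; sign (−1)^0·+1^2·-1^0 = +1.
(a,b)_3: α=0, u≡2; β=-3, v≡1 (mod 3); (2|3)=-1, (1|3)=+1; sign (−1)^0·-1^-3·+1^0 = -1.
Ram(1763, -69) = {2, 3, 23, 41}; no ℚ_2-point on the conic.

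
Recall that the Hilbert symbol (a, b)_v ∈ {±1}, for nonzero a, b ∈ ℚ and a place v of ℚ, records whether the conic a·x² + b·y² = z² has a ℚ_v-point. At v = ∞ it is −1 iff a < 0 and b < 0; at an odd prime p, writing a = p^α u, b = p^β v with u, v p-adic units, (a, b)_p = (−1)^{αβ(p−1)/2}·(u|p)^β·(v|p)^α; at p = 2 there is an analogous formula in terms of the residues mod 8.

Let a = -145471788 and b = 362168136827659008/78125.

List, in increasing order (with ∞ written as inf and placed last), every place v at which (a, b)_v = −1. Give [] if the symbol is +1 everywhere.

[5, 17]

Mod squares: a ≡ -187, b ≡ 935. Check v ∈ {∞, 2, 3, 5, 7, 11, 17}.
v=11: a=11^1·(≡9), b=11^3·(≡7) mod 11; (9|11)=+1, (7|11)=-1; (−1)^{1·3·5}·(+1)^3·(-1)^1 = +1.
v=7: a=7^4·(≡4), b=7^6·(≡1) mod 7; (4|7)=+1, (1|7)=+1; (−1)^{4·6·3}·(+1)^6·(+1)^4 = +1.
v=∞: -187 < 0 and 935 > 0  ⇒  (a,b)_∞ = +1.
v=3: a=3^4·(≡2), b=3^12·(≡2) mod 3; (2|3)=-1, (2|3)=-1; (−1)^{4·12·1}·(-1)^12·(-1)^4 = +1.
v=17: a=17^1·(≡7), b=17^1·(≡1) mod 17; (7|17)=-1, (1|17)=+1; (−1)^{1·1·8}·(-1)^1·(+1)^1 = -1.
v=5: a=5^0·(≡2), b=5^-7·(≡3) mod 5; (2|5)=-1, (3|5)=-1; (−1)^{0·-7·2}·(-1)^-7·(-1)^0 = -1.
v=2: v_2(a)=2, v_2(b)=8; units ≡ 5, 7 (mod 8); ε·ε+αω+βω = 0·1+2·0+8·1 ≡ 0  ⇒  (a,b)_2 = +1.
(-187, 935 / ℚ) ramifies at {5, 17}: a division algebra.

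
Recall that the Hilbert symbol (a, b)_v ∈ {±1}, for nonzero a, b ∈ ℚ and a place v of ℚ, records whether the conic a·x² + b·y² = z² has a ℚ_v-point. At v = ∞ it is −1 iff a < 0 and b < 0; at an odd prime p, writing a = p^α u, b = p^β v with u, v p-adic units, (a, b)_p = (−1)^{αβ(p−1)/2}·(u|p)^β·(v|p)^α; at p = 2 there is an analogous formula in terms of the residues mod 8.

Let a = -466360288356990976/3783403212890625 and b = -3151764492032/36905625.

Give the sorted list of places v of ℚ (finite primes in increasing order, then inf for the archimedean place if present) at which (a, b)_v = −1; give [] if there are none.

[13, 23, 29, inf]

(a, b) ≡ (-294814, -147407) mod (ℚ^×)²; places V = {2, 3, 5, 13, 17, 23, 29, ∞}.
(a,b)_17: α=7, u≡9; β=5, v≡8 (mod 17); (9|17)=+1, (8|17)=+1; sign (−1)^0·+1^5·+1^7 = +1.
(a,b)_13: α=1, u≡5; β=1, v≡10 (mod 13); (5|13)=-1, (10|13)=+1; sign (−1)^0·-1^1·+1^1 = -1.
(a,b)_2: α=17, β=8; u≡1, v≡1 (mod 8); ε(u)ε(v)=0·0, αω(v)=17·0, βω(u)=8·0; sum ≡ 0  ⇒  +1.
(a,b)_∞: sgn(-294814)=−, sgn(-147407)=−, so -1.
(a,b)_29: α=1, u≡13; β=1, v≡15 (mod 29); (13|29)=+1, (15|29)=-1; sign (−1)^0·+1^1·-1^1 = -1.
(a,b)_3: α=-18, u≡2; β=-10, v≡1 (mod 3); (2|3)=-1, (1|3)=+1; sign (−1)^0·-1^-10·+1^-18 = +1.
(a,b)_23: α=1, u≡4; β=1, v≡6 (mod 23); (4|23)=+1, (6|23)=+1; sign (−1)^1·+1^1·+1^1 = -1.
(a,b)_5: α=-10, u≡1; β=-4, v≡2 (mod 5); (1|5)=+1, (2|5)=-1; sign (−1)^0·+1^-4·-1^-10 = +1.
(-294814, -147407 / ℚ) ramifies at {13, 23, 29, ∞}: a division algebra.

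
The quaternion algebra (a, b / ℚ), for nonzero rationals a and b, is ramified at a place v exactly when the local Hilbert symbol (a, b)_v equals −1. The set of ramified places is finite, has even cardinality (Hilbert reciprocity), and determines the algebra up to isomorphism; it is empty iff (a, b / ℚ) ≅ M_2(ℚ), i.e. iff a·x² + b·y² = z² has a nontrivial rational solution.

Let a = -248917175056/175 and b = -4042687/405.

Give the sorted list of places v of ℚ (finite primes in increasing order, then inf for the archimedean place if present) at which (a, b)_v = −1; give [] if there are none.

[5, 7, 19, inf]

Mod squares: a ≡ -7, b ≡ -24035. Check v ∈ {∞, 2, 3, 5, 7, 11, 17, 19, 23, 29}.
v=23: a=23^2·(≡1), b=23^1·(≡8) mod 23; (1|23)=+1, (8|23)=+1; (−1)^{2·1·11}·(+1)^1·(+1)^2 = +1.
v=2: v_2(a)=4, v_2(b)=0; units ≡ 1, 5 (mod 8); ε·ε+αω+βω = 0·0+4·1+0·0 ≡ 0  ⇒  (a,b)_2 = +1.
v=29: a=29^2·(≡9), b=29^2·(≡22) mod 29; (9|29)=+1, (22|29)=+1; (−1)^{2·2·14}·(+1)^2·(+1)^2 = +1.
v=17: a=17^2·(≡3), b=17^0·(≡12) mod 17; (3|17)=-1, (12|17)=-1; (−1)^{2·0·8}·(-1)^0·(-1)^2 = +1.
v=11: a=11^2·(≡9), b=11^1·(≡9) mod 11; (9|11)=+1, (9|11)=+1; (−1)^{2·1·5}·(+1)^1·(+1)^2 = +1.
v=∞: -7 < 0 and -24035 < 0  ⇒  (a,b)_∞ = -1.
v=5: a=5^-2·(≡2), b=5^-1·(≡3) mod 5; (2|5)=-1, (3|5)=-1; (−1)^{-2·-1·2}·(-1)^-1·(-1)^-2 = -1.
v=3: a=3^0·(≡2), b=3^-4·(≡1) mod 3; (2|3)=-1, (1|3)=+1; (−1)^{0·-4·1}·(-1)^-4·(+1)^0 = +1.
v=7: a=7^-1·(≡6), b=7^0·(≡5) mod 7; (6|7)=-1, (5|7)=-1; (−1)^{-1·0·3}·(-1)^0·(-1)^-1 = -1.
v=19: a=19^0·(≡8), b=19^1·(≡14) mod 19; (8|19)=-1, (14|19)=-1; (−1)^{0·1·9}·(-1)^1·(-1)^0 = -1.
Ram(-7, -24035) = {5, 7, 19, ∞}; no ℚ_5-point on the conic.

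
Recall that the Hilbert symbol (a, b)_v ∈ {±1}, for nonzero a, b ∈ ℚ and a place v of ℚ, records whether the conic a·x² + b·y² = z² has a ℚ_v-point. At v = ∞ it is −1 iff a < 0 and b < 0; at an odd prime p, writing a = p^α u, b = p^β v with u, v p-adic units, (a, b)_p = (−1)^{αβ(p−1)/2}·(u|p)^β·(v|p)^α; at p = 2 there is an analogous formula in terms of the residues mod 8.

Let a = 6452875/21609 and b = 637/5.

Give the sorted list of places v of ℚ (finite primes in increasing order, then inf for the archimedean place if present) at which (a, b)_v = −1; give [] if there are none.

[11, 13]

Mod squares: a ≡ 715, b ≡ 65. Check v ∈ {∞, 2, 3, 5, 7, 11, 13, 19}.
v=∞: 715 > 0 and 65 > 0  ⇒  (a,b)_∞ = +1.
v=5: a=5^3·(≡2), b=5^-1·(≡2) mod 5; (2|5)=-1, (2|5)=-1; (−1)^{3·-1·2}·(-1)^-1·(-1)^3 = +1.
v=13: a=13^1·(≡3), b=13^1·(≡2) mod 13; (3|13)=+1, (2|13)=-1; (−1)^{1·1·6}·(+1)^1·(-1)^1 = -1.
v=3: a=3^-2·(≡1), b=3^0·(≡2) mod 3; (1|3)=+1, (2|3)=-1; (−1)^{-2·0·1}·(+1)^0·(-1)^-2 = +1.
v=11: a=11^1·(≡10), b=11^0·(≡2) mod 11; (10|11)=-1, (2|11)=-1; (−1)^{1·0·5}·(-1)^0·(-1)^1 = -1.
v=7: a=7^-4·(≡1), b=7^2·(≡4) mod 7; (1|7)=+1, (4|7)=+1; (−1)^{-4·2·3}·(+1)^2·(+1)^-4 = +1.
v=2: v_2(a)=0, v_2(b)=0; units ≡ 3, 1 (mod 8); ε·ε+αω+βω = 1·0+0·0+0·1 ≡ 0  ⇒  (a,b)_2 = +1.
v=19: a=19^2·(≡12), b=19^0·(≡2) mod 19; (12|19)=-1, (2|19)=-1; (−1)^{2·0·9}·(-1)^0·(-1)^2 = +1.
|Ram(715, 65)| = 2, even; anisotropic at {11, 13}.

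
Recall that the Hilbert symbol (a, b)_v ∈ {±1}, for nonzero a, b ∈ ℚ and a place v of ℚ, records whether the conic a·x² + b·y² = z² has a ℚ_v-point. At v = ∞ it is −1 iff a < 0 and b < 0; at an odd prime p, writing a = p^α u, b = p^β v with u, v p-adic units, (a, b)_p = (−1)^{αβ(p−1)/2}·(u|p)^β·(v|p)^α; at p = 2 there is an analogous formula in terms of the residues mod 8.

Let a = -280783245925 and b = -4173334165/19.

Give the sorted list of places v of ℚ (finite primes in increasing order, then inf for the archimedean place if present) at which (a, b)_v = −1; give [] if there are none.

(a, b) ≡ (-13, -1615) mod (ℚ^×)²; places V = {2, 5, 7, 11, 13, 17, 19, ∞}.
(a,b)_2: α=0, β=0; u≡3, v≡1 (mod 8); ε(u)ε(v)=1·0, αω(v)=0·0, βω(u)=0·1; sum ≡ 0  ⇒  +1.
(a,b)_17: α=2, u≡1; β=1, v≡3 (mod 17); (1|17)=+1, (3|17)=-1; sign (−1)^0·+1^1·-1^2 = +1.
(a,b)_5: α=2, u≡3; β=1, v≡3 (mod 5); (3|5)=-1, (3|5)=-1; sign (−1)^0·-1^1·-1^2 = -1.
(a,b)_19: α=2, u≡5; β=-1, v≡8 (mod 19); (5|19)=+1, (8|19)=-1; sign (−1)^0·+1^-1·-1^2 = +1.
(a,b)_7: α=2, u≡4; β=4, v≡1 (mod 7); (4|7)=+1, (1|7)=+1; sign (−1)^0·+1^4·+1^2 = +1.
(a,b)_11: α=0, u≡5; β=2, v≡10 (mod 11); (5|11)=+1, (10|11)=-1; sign (−1)^0·+1^2·-1^0 = +1.
(a,b)_13: α=3, u≡1; β=2, v≡10 (mod 13); (1|13)=+1, (10|13)=+1; sign (−1)^0·+1^2·+1^3 = +1.
(a,b)_∞: sgn(-13)=−, sgn(-1615)=−, so -1.
(-13, -1615 / ℚ) ramifies at {5, ∞}: a division algebra.

[5, inf]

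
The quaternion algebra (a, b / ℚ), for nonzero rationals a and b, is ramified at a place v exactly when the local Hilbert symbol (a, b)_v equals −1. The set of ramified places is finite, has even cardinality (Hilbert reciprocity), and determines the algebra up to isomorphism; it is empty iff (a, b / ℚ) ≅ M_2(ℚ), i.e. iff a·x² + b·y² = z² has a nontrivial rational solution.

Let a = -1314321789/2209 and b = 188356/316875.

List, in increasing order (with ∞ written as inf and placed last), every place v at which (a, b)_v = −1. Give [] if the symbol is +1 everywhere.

[2, 19, 29, 43]

(a, b) ≡ (-781869, 3) mod (ℚ^×)²; places V = {2, 3, 5, 7, 11, 13, 19, 29, 31, 41, 43, 47, ∞}.
(a,b)_∞: sgn(-781869)=−, sgn(3)=+, so +1.
(a,b)_13: α=0, u≡1; β=-2, v≡4 (mod 13); (1|13)=+1, (4|13)=+1; sign (−1)^0·+1^-2·+1^0 = +1.
(a,b)_43: α=1, u≡23; β=0, v≡2 (mod 43); (23|43)=+1, (2|43)=-1; sign (−1)^0·+1^0·-1^1 = -1.
(a,b)_31: α=0, u≡23; β=2, v≡3 (mod 31); (23|31)=-1, (3|31)=-1; sign (−1)^0·-1^2·-1^0 = +1.
(a,b)_11: α=1, u≡3; β=0, v≡4 (mod 11); (3|11)=+1, (4|11)=+1; sign (−1)^0·+1^0·+1^1 = +1.
(a,b)_29: α=1, u≡4; β=0, v≡18 (mod 29); (4|29)=+1, (18|29)=-1; sign (−1)^0·+1^0·-1^1 = -1.
(a,b)_41: α=2, u≡8; β=0, v≡35 (mod 41); (8|41)=+1, (35|41)=-1; sign (−1)^0·+1^0·-1^2 = +1.
(a,b)_47: α=-2, u≡29; β=0, v≡27 (mod 47); (29|47)=-1, (27|47)=+1; sign (−1)^0·-1^0·+1^-2 = +1.
(a,b)_2: α=0, β=2; u≡3, v≡3 (mod 8); ε(u)ε(v)=1·1, αω(v)=0·1, βω(u)=2·1; sum ≡ 1  ⇒  -1.
(a,b)_3: α=1, u≡2; β=-1, v≡1 (mod 3); (2|3)=-1, (1|3)=+1; sign (−1)^1·-1^-1·+1^1 = +1.
(a,b)_7: α=0, u≡6; β=2, v≡6 (mod 7); (6|7)=-1, (6|7)=-1; sign (−1)^0·-1^2·-1^0 = +1.
(a,b)_19: α=1, u≡13; β=0, v≡15 (mod 19); (13|19)=-1, (15|19)=-1; sign (−1)^0·-1^0·-1^1 = -1.
(a,b)_5: α=0, u≡4; β=-4, v≡3 (mod 5); (4|5)=+1, (3|5)=-1; sign (−1)^0·+1^-4·-1^0 = +1.
(-781869, 3 / ℚ) ramifies at {2, 19, 29, 43}: a division algebra.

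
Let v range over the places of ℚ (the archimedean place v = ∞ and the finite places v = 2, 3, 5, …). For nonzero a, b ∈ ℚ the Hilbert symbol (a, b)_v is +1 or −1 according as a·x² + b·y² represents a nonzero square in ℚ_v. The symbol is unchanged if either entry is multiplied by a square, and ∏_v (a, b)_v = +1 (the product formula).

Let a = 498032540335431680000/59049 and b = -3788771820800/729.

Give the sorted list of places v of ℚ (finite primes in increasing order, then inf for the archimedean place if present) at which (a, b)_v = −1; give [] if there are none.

(a, b) ≡ (28823, -1639877) mod (ℚ^×)²; places V = {2, 3, 5, 19, 23, 37, 41, 47, ∞}.
(a,b)_2: α=16, β=8; u≡7, v≡3 (mod 8); ε(u)ε(v)=1·1, αω(v)=16·1, βω(u)=8·0; sum ≡ 1  ⇒  -1.
(a,b)_3: α=-10, u≡2; β=-6, v≡1 (mod 3); (2|3)=-1, (1|3)=+1; sign (−1)^0·-1^-6·+1^-10 = +1.
(a,b)_19: α=3, u≡17; β=2, v≡8 (mod 19); (17|19)=+1, (8|19)=-1; sign (−1)^0·+1^2·-1^3 = -1.
(a,b)_∞: sgn(28823)=+, sgn(-1639877)=−, so +1.
(a,b)_37: α=1, u≡14; β=1, v≡6 (mod 37); (14|37)=-1, (6|37)=-1; sign (−1)^0·-1^1·-1^1 = +1.
(a,b)_23: α=2, u≡12; β=1, v≡6 (mod 23); (12|23)=+1, (6|23)=+1; sign (−1)^0·+1^1·+1^2 = +1.
(a,b)_41: α=1, u≡29; β=1, v≡22 (mod 41); (29|41)=-1, (22|41)=-1; sign (−1)^0·-1^1·-1^1 = +1.
(a,b)_5: α=4, u≡2; β=2, v≡2 (mod 5); (2|5)=-1, (2|5)=-1; sign (−1)^0·-1^2·-1^4 = +1.
(a,b)_47: α=2, u≡2; β=1, v≡38 (mod 47); (2|47)=+1, (38|47)=-1; sign (−1)^0·+1^1·-1^2 = +1.
(28823, -1639877 / ℚ) ramifies at {2, 19}: a division algebra.

[2, 19]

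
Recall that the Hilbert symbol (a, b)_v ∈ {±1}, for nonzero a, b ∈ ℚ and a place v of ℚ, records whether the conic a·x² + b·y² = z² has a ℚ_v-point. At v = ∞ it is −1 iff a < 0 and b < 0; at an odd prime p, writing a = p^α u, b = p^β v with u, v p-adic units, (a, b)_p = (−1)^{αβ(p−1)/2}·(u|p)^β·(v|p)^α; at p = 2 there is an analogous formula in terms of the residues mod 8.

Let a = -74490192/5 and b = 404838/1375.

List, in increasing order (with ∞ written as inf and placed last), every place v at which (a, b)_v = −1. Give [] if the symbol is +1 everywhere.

Mod squares: a ≡ -5865, b ≡ 5610. Check v ∈ {∞, 2, 3, 5, 7, 11, 17, 23}.
v=23: a=23^1·(≡22), b=23^0·(≡20) mod 23; (22|23)=-1, (20|23)=-1; (−1)^{1·0·11}·(-1)^0·(-1)^1 = -1.
v=17: a=17^1·(≡5), b=17^1·(≡10) mod 17; (5|17)=-1, (10|17)=-1; (−1)^{1·1·8}·(-1)^1·(-1)^1 = +1.
v=2: v_2(a)=4, v_2(b)=1; units ≡ 7, 5 (mod 8); ε·ε+αω+βω = 1·0+4·1+1·0 ≡ 0  ⇒  (a,b)_2 = +1.
v=7: a=7^2·(≡2), b=7^2·(≡3) mod 7; (2|7)=+1, (3|7)=-1; (−1)^{2·2·3}·(+1)^2·(-1)^2 = +1.
v=∞: -5865 < 0 and 5610 > 0  ⇒  (a,b)_∞ = +1.
v=11: a=11^0·(≡3), b=11^-1·(≡4) mod 11; (3|11)=+1, (4|11)=+1; (−1)^{0·-1·5}·(+1)^-1·(+1)^0 = +1.
v=3: a=3^5·(≡1), b=3^5·(≡1) mod 3; (1|3)=+1, (1|3)=+1; (−1)^{5·5·1}·(+1)^5·(+1)^5 = -1.
v=5: a=5^-1·(≡3), b=5^-3·(≡3) mod 5; (3|5)=-1, (3|5)=-1; (−1)^{-1·-3·2}·(-1)^-3·(-1)^-1 = +1.
|Ram(-5865, 5610)| = 2, even; anisotropic at {3, 23}.

[3, 23]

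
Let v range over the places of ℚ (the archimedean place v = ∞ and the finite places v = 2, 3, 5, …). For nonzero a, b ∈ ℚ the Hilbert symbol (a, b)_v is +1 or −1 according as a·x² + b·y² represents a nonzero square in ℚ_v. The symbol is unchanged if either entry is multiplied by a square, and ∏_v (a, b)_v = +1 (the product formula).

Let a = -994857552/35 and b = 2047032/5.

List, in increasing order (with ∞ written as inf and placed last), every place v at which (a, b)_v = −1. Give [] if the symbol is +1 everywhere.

[5, 7]

(a, b) ≡ (-455, 390) mod (ℚ^×)²; places V = {2, 3, 5, 7, 13, ∞}.
(a,b)_7: α=-1, u≡5; β=0, v≡3 (mod 7); (5|7)=-1, (3|7)=-1; sign (−1)^0·-1^0·-1^-1 = -1.
(a,b)_∞: sgn(-455)=−, sgn(390)=+, so +1.
(a,b)_5: α=-1, u≡4; β=-1, v≡2 (mod 5); (4|5)=+1, (2|5)=-1; sign (−1)^0·+1^-1·-1^-1 = -1.
(a,b)_2: α=4, β=3; u≡1, v≡3 (mod 8); ε(u)ε(v)=0·1, αω(v)=4·1, βω(u)=3·0; sum ≡ 0  ⇒  +1.
(a,b)_3: α=14, u≡1; β=9, v≡1 (mod 3); (1|3)=+1, (1|3)=+1; sign (−1)^0·+1^9·+1^14 = +1.
(a,b)_13: α=1, u≡10; β=1, v≡12 (mod 13); (10|13)=+1, (12|13)=+1; sign (−1)^0·+1^1·+1^1 = +1.
Ram(-455, 390) = {5, 7}; no ℚ_5-point on the conic.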